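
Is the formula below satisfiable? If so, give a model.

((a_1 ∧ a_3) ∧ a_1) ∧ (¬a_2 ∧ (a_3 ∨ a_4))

a_1=T, a_2=F, a_3=T, a_4=T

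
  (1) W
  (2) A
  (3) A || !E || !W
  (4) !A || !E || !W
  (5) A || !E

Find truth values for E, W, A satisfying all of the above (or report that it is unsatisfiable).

E=F, W=T, A=T

Unit clause (W) forces W = True.
Unit clause (A) forces A = True.
In (!A || !E || !W) only !E is left, so E = False.
Check each clause:
  (W): W holds.
  (A): A holds.
  (A || !E || !W): A holds.
  (!A || !E || !W): !E holds.
  (A || !E): A holds.
All clauses satisfied.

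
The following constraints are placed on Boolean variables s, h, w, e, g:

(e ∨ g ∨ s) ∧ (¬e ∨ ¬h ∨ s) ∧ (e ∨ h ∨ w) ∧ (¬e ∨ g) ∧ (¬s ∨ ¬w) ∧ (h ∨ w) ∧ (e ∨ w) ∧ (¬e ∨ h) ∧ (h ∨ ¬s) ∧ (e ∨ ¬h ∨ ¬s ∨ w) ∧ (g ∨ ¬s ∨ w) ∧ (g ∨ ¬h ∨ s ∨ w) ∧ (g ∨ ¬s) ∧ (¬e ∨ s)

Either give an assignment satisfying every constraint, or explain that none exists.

Set s = False.
  then (¬e ∨ s) forces e = False.
  then (e ∨ g ∨ s) forces g = True.
  then (e ∨ w) forces w = True.
Set h = False.
All clauses satisfied.

s=F, h=F, w=T, e=F, g=T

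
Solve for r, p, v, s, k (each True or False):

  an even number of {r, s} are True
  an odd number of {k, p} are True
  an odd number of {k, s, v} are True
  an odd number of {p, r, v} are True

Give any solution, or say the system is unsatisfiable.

Adding constraints 1, 2, 3, 4 mod 2: every variable appears an even number of times on the left, so the left side is 0.
But the right sides sum to 1 (mod 2). 0 ≠ 1 — the system is inconsistent.

Unsatisfiable — no assignment works.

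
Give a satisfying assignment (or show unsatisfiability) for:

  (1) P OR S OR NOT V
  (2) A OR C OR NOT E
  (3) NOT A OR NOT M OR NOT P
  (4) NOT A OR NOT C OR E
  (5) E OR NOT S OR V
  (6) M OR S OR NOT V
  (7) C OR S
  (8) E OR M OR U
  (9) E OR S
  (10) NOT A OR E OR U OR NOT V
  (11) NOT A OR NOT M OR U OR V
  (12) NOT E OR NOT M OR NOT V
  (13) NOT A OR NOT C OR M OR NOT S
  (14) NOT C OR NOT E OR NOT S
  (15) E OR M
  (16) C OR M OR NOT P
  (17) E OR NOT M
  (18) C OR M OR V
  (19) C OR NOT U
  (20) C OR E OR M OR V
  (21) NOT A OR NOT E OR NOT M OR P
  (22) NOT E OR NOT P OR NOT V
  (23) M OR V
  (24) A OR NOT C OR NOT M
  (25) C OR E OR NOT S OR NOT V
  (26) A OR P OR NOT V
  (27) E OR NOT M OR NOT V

P: False; E: True; C: False; A: True; S: True; U: False; V: True; M: False

Set P = False.
Set E = True.
Try C = True:
  (NOT C OR NOT E OR NOT S) forces S = False.
  (P OR S OR NOT V) forces V = False.
  (M OR V) forces M = True.
  (NOT A OR NOT E OR NOT M OR P) forces A = False.
  clause (A OR NOT C OR NOT M) is falsified — backtrack.
So C = False.
  then (A OR C OR NOT E) forces A = True.
  then (C OR S) forces S = True.
  then (C OR NOT U) forces U = False.
  then (NOT A OR NOT E OR NOT M OR P) forces M = False.
  then (M OR V) forces V = True.
All clauses satisfied.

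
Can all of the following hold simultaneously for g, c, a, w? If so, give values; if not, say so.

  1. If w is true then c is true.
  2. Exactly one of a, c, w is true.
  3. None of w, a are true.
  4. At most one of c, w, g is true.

g = False, c = True, a = False, w = False

  (1) w=F ⇒ c: vacuous ✓
  (2) {a, c, w}: 1 true — exactly one ✓
  (3) {w, a}: 0 true — none ✓
  (4) {c, w, g}: 1 true — at most one ✓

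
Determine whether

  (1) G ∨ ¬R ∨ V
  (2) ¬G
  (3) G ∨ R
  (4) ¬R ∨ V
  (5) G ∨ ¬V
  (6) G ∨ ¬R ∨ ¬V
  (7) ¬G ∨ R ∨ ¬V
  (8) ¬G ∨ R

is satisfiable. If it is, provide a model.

The formula is unsatisfiable.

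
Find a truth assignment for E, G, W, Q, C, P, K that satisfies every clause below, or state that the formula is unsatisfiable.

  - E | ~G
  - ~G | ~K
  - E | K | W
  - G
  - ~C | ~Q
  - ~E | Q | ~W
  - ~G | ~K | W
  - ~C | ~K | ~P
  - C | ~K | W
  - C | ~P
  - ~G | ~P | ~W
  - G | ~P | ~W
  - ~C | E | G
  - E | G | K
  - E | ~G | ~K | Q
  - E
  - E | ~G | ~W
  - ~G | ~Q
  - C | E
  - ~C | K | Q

E = True; G = True; W = False; Q = False; C = False; P = False; K = False

Unit clause (G) forces G = True.
Unit clause (E) forces E = True.
In (~G | ~Q) only ~Q is left, so Q = False.
In (~G | ~K) only ~K is left, so K = False.
In (~E | Q | ~W) only ~W is left, so W = False.
In (~C | K | Q) only ~C is left, so C = False.
In (C | ~P) only ~P is left, so P = False.
All clauses satisfied.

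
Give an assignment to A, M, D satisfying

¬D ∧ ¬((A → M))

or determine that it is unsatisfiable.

A = True, M = False, D = False

  ¬D = True
  ¬((A → M)) = True
    A → M = False
Both conjuncts True, so the formula holds.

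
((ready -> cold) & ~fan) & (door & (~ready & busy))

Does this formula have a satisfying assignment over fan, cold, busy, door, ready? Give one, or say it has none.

fan=F; cold=F; busy=T; door=T; ready=F

  (ready -> cold) & ~fan = True
    ready -> cold = True
    ~fan = True
  door & (~ready & busy) = True
    ~ready & busy = True
      ~ready = True
Both conjuncts True, so the formula holds.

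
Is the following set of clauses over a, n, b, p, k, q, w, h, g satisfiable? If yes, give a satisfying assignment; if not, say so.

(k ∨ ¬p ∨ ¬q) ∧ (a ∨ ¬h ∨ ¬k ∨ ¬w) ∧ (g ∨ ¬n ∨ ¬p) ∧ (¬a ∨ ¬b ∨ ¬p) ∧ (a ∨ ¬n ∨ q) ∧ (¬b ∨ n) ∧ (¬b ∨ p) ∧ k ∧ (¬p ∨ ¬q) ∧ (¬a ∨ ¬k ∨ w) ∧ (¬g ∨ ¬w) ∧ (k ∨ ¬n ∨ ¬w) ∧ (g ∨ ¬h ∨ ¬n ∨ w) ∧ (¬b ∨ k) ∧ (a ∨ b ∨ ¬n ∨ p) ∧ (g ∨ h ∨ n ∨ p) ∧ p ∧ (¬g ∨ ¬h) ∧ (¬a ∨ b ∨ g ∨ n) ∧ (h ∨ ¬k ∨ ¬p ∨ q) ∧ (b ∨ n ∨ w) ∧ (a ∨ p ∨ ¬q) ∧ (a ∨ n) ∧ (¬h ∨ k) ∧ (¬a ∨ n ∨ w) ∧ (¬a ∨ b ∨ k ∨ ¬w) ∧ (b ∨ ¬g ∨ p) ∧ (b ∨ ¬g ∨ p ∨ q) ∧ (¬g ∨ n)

The formula is unsatisfiable.

Case p = True:
  (k) forces k = True.
  (¬p ∨ ¬q) forces q = False.
  (h ∨ ¬k ∨ ¬p ∨ q) forces h = True.
  (¬g ∨ ¬h) forces g = False.
  (g ∨ ¬n ∨ ¬p) forces n = False.
  (¬b ∨ n) forces b = False.
  (¬a ∨ b ∨ g ∨ n) forces a = False.
  Clause (a ∨ n) is falsified — contradiction.
Case p = False:
  Clause (p) is falsified — contradiction.
Both cases fail, so the formula is unsatisfiable.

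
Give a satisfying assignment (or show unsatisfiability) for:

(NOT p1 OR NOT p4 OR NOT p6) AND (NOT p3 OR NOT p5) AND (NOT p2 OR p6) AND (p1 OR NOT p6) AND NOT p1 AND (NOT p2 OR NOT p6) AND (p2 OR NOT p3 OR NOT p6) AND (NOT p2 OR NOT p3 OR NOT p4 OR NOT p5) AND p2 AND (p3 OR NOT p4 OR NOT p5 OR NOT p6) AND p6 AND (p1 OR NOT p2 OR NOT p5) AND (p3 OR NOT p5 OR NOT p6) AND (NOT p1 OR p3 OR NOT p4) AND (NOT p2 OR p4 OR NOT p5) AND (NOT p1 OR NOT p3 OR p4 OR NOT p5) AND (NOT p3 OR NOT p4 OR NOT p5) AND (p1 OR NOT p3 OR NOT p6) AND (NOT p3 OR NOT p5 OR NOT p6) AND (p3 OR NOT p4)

Case p1 = True:
  Clause (NOT p1) is falsified — contradiction.
Case p1 = False:
  (p1 OR NOT p6) forces p6 = False.
  Clause (p6) is falsified — contradiction.
Both cases fail, so the formula is unsatisfiable.

Unsatisfiable — no assignment works.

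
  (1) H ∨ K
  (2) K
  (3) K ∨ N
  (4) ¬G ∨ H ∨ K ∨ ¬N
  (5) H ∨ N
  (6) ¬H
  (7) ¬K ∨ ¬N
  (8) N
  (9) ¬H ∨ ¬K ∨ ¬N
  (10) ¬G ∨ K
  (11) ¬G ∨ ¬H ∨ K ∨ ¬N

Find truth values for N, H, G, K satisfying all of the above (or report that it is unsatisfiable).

Unsatisfiable

Case N = True:
  (K) forces K = True.
  Clause (¬K ∨ ¬N) is falsified — contradiction.
Case N = False:
  Clause (N) is falsified — contradiction.
Both cases fail, so the formula is unsatisfiable.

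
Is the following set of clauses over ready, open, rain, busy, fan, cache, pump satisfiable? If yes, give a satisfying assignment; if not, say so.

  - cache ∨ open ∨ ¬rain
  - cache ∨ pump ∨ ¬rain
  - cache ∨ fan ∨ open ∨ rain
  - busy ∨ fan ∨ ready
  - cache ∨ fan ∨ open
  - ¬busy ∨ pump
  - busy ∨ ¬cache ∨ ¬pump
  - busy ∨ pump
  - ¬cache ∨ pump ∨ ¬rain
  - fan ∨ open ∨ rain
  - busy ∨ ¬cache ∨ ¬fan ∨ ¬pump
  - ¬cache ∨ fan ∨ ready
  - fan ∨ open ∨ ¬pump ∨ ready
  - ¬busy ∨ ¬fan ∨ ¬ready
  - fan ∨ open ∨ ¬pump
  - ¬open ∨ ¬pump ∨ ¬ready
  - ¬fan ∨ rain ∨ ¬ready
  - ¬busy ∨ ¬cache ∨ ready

ready=F, open=T, rain=T, busy=T, fan=T, cache=F, pump=T

Set ready = False.
Set open = True.
Set rain = True.
Set busy = True.
  then (¬busy ∨ pump) forces pump = True.
  then (¬busy ∨ ¬cache ∨ ready) forces cache = False.
Set fan = True.
All clauses satisfied.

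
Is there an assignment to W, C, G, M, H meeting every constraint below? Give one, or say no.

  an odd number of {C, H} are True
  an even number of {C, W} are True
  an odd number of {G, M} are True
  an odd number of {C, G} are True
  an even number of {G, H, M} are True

W = False, C = False, G = True, M = False, H = True

{C, H}: 1 true → odd ✓
{C, W}: 0 true → even ✓
{G, M}: 1 true → odd ✓
{C, G}: 1 true → odd ✓
{G, H, M}: 2 true → even ✓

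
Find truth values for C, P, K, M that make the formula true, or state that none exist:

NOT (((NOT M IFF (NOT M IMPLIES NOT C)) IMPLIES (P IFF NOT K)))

C: False, P: False, K: False, M: False

  NOT (((NOT M IFF (NOT M IMPLIES NOT C)) IMPLIES (P IFF NOT K))) = True
    (NOT M IFF (NOT M IMPLIES NOT C)) IMPLIES (P IFF NOT K) = False
      NOT M IFF (NOT M IMPLIES NOT C) = True
        NOT M = True
        NOT M IMPLIES NOT C = True
          NOT M = True
          NOT C = True
      P IFF NOT K = False
        NOT K = True
The formula evaluates to True.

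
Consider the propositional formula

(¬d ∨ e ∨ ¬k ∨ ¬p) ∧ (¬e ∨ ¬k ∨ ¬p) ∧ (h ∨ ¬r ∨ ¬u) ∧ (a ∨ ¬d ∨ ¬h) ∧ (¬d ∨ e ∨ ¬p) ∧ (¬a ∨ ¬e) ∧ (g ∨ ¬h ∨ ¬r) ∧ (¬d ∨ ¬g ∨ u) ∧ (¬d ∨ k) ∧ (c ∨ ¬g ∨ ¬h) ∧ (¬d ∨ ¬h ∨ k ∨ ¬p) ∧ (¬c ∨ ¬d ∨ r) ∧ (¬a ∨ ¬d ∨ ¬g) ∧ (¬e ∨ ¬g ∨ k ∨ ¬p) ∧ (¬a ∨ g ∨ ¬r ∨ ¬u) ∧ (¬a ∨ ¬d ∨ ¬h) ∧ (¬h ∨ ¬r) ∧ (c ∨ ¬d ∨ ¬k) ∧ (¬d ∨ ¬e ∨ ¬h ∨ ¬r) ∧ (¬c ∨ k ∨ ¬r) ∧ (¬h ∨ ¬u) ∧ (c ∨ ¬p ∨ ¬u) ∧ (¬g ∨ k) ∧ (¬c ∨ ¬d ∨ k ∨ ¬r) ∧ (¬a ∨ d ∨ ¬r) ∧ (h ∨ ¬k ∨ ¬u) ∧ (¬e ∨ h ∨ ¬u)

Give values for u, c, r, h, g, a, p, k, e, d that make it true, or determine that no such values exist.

u = False; c = True; r = True; h = False; g = False; a = True; p = False; k = True; e = False; d = True

Set u = False.
Set c = True.
Set r = True.
  then (¬h ∨ ¬r) forces h = False.
  then (¬c ∨ k ∨ ¬r) forces k = True.
Set g = False.
Set a = True.
  then (¬a ∨ ¬e) forces e = False.
  then (¬a ∨ d ∨ ¬r) forces d = True.
  then (¬d ∨ e ∨ ¬k ∨ ¬p) forces p = False.
All clauses satisfied.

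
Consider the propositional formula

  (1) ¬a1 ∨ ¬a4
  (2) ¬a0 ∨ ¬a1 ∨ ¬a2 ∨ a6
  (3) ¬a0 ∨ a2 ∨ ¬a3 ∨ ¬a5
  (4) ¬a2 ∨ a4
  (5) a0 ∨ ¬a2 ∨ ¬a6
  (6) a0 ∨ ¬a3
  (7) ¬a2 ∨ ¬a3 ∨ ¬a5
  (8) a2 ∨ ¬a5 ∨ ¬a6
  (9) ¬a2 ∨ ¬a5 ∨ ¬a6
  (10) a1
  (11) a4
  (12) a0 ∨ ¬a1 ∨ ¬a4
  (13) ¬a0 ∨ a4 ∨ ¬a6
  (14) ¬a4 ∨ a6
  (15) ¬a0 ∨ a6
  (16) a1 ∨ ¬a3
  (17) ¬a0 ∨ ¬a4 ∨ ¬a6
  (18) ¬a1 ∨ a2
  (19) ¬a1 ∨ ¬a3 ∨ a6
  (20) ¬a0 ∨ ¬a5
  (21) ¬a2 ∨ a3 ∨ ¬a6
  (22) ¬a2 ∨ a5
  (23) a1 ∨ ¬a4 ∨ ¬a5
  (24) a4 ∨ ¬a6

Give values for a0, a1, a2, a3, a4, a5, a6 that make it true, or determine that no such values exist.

Unsatisfiable

Case a1 = True:
  (¬a1 ∨ ¬a4) forces a4 = False.
  Clause (a4) is falsified — contradiction.
Case a1 = False:
  Clause (a1) is falsified — contradiction.
Both cases fail, so the formula is unsatisfiable.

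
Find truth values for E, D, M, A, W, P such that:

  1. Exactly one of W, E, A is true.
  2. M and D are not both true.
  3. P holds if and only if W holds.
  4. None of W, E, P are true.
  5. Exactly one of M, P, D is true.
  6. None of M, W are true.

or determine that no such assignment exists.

E=F, D=T, M=F, A=T, W=F, P=F

  (1) {W, E, A}: 1 true — exactly one ✓
  (2) M=F, D=T — not both ✓
  (3) P=F, W=F — same ✓
  (4) {W, E, P}: 0 true — none ✓
  (5) {M, P, D}: 1 true — exactly one ✓
  (6) {M, W}: 0 true — none ✓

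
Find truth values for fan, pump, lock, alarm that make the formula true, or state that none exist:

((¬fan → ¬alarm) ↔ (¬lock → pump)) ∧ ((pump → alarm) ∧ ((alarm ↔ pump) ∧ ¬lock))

fan: True, pump: True, lock: False, alarm: True

  (¬fan → ¬alarm) ↔ (¬lock → pump) = True
    ¬fan → ¬alarm = True
      ¬fan = False
      ¬alarm = False
    ¬lock → pump = True
      ¬lock = True
  (pump → alarm) ∧ ((alarm ↔ pump) ∧ ¬lock) = True
    pump → alarm = True
    (alarm ↔ pump) ∧ ¬lock = True
      alarm ↔ pump = True
      ¬lock = True
Both conjuncts True, so the formula holds.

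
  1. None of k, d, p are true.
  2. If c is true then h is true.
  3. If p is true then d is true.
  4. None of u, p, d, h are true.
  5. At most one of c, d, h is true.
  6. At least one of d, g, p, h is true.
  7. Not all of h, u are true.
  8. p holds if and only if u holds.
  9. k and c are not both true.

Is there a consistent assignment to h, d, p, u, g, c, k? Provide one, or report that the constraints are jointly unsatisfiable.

h = False; d = False; p = False; u = False; g = True; c = False; k = False

  (1) {k, d, p}: 0 true — none ✓
  (2) c=F ⇒ h: vacuous ✓
  (3) p=F ⇒ d: vacuous ✓
  (4) {u, p, d, h}: 0 true — none ✓
  (5) {c, d, h}: 0 true — at most one ✓
  (6) {d, g, p, h}: 1 true — at least one ✓
  (7) {h, u}: 0/2 true — not all ✓
  (8) p=F, u=F — same ✓
  (9) k=F, c=F — not both ✓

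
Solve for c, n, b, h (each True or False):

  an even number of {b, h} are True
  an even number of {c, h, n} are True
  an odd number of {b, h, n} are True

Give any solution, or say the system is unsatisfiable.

c=F, n=T, b=T, h=T

{b, h}: 2 true → even ✓
{c, h, n}: 2 true → even ✓
{b, h, n}: 3 true → odd ✓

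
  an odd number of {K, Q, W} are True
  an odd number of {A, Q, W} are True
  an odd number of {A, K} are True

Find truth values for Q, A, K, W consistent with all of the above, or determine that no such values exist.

The formula is unsatisfiable.

Adding constraints 1, 2, 3 mod 2: every variable appears an even number of times on the left, so the left side is 0.
But the right sides sum to 1 (mod 2). 0 ≠ 1 — the system is inconsistent.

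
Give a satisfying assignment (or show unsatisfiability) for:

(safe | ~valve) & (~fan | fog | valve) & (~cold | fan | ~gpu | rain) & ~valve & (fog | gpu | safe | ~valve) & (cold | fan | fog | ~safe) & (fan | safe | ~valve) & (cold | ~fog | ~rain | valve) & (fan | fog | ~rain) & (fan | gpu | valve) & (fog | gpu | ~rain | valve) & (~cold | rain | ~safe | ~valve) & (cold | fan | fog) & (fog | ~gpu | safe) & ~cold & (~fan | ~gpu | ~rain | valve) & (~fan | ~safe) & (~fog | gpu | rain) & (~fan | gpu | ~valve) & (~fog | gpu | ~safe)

Unit clause (~valve) forces valve = False.
Unit clause (~cold) forces cold = False.
Set safe = True.
  then (~fan | ~safe) forces fan = False.
  then (cold | fan | fog | ~safe) forces fog = True.
  then (cold | ~fog | ~rain | valve) forces rain = False.
  then (fan | gpu | valve) forces gpu = True.
All clauses satisfied.

safe: True, fog: True, gpu: True, cold: False, valve: False, fan: False, rain: False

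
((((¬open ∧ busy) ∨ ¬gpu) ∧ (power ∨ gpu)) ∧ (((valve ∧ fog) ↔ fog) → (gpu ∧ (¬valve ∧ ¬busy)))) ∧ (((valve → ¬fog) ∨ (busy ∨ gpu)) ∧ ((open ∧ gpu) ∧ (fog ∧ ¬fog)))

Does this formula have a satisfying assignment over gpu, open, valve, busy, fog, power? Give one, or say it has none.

Case fog = True: the conjunct ¬fog is False.
Case fog = False: the conjunct fog is False.
Both cases fail — unsatisfiable.

Unsatisfiable — no assignment works.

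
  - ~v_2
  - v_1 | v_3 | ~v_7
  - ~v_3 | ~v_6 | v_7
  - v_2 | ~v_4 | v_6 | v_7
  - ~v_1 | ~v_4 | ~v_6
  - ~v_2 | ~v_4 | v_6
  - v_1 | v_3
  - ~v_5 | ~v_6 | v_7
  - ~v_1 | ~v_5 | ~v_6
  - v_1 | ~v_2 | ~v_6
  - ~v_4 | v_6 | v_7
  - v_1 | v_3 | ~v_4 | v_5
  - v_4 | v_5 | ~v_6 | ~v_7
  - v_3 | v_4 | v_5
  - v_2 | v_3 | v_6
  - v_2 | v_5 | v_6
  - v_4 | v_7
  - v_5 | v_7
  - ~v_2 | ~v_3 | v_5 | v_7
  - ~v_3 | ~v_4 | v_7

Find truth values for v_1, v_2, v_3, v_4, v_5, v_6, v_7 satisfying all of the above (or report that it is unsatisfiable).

Unit clause (~v_2) forces v_2 = False.
Set v_1 = False.
  then (v_1 | v_3) forces v_3 = True.
Set v_4 = True.
  then (~v_3 | ~v_4 | v_7) forces v_7 = True.
Set v_5 = True.
Set v_6 = True.
All clauses satisfied.

v_1 = False; v_2 = False; v_3 = True; v_4 = True; v_5 = True; v_6 = True; v_7 = True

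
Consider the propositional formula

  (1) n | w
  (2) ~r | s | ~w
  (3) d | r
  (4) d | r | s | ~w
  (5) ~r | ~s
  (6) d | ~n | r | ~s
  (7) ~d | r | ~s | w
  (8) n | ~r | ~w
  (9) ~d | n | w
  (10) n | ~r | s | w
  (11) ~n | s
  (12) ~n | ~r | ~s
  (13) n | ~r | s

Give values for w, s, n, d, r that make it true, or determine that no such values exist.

Try w = False:
  (n | w) forces n = True.
  (~n | s) forces s = True.
  (~r | ~s) forces r = False.
  (d | r) forces d = True.
  clause (~d | r | ~s | w) is falsified — backtrack.
So w = True.
Set s = True.
  then (~r | ~s) forces r = False.
  then (d | r) forces d = True.
Set n = False.
All clauses satisfied.

w = True, s = True, n = False, d = True, r = False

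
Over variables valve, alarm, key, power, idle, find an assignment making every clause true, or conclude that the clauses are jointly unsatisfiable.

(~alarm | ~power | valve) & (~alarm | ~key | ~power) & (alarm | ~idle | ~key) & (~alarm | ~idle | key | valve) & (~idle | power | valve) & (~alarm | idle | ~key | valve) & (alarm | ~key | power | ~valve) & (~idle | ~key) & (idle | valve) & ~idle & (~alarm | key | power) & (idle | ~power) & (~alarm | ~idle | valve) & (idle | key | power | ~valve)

Unit clause (~idle) forces idle = False.
In (idle | ~power) only ~power is left, so power = False.
In (idle | valve) only valve is left, so valve = True.
In (idle | key | power | ~valve) only key is left, so key = True.
In (alarm | ~key | power | ~valve) only alarm is left, so alarm = True.
All clauses satisfied.

valve=T, alarm=T, key=T, power=F, idle=F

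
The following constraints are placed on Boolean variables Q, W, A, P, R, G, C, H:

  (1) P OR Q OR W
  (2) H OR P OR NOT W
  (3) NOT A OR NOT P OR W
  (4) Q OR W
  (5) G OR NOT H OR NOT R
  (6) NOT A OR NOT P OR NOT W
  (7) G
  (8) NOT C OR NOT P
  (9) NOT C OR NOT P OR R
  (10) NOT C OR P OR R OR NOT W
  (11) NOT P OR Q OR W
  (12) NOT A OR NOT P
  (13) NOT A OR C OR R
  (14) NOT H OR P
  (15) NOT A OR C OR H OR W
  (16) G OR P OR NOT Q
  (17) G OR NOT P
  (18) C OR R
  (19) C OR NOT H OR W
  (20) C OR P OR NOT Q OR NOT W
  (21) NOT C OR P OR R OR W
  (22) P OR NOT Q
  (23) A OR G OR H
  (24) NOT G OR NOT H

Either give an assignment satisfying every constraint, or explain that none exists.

Unit clause (G) forces G = True.
In (NOT G OR NOT H) only NOT H is left, so H = False.
Set Q = True.
  then (P OR NOT Q) forces P = True.
  then (NOT C OR NOT P) forces C = False.
  then (NOT A OR NOT P) forces A = False.
  then (C OR R) forces R = True.
Set W = False.
All clauses satisfied.

Q = True, W = False, A = False, P = True, R = True, G = True, C = False, H = False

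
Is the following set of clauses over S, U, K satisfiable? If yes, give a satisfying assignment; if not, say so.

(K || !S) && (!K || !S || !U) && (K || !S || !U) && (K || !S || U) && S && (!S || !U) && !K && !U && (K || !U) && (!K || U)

Case S = True:
  (K || !S) forces K = True.
  Clause (!K) is falsified — contradiction.
Case S = False:
  Clause (S) is falsified — contradiction.
Both cases fail, so the formula is unsatisfiable.

Unsatisfiable — no assignment works.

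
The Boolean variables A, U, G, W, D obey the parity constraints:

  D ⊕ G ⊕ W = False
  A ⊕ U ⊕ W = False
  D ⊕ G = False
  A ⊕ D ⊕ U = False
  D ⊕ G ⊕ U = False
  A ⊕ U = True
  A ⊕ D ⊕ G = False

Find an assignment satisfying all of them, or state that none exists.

Adding constraints 1, 2, 3, 6 mod 2: every variable appears an even number of times on the left, so the left side is 0.
But the right sides sum to 1 (mod 2). 0 ≠ 1 — the system is inconsistent.

No satisfying assignment exists.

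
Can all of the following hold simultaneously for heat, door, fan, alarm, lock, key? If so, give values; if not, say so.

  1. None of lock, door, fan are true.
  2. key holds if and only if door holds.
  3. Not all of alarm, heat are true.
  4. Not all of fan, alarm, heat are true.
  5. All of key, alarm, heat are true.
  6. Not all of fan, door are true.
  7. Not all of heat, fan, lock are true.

The formula is unsatisfiable.

Case key = True:
  (1) forces lock = False.
  (1) forces door = False.
  Constraint (2) is violated (key=T, door=F) — contradiction.
Case key = False:
  Constraint (5) is violated (key=F) — contradiction.
Both cases fail — unsatisfiable.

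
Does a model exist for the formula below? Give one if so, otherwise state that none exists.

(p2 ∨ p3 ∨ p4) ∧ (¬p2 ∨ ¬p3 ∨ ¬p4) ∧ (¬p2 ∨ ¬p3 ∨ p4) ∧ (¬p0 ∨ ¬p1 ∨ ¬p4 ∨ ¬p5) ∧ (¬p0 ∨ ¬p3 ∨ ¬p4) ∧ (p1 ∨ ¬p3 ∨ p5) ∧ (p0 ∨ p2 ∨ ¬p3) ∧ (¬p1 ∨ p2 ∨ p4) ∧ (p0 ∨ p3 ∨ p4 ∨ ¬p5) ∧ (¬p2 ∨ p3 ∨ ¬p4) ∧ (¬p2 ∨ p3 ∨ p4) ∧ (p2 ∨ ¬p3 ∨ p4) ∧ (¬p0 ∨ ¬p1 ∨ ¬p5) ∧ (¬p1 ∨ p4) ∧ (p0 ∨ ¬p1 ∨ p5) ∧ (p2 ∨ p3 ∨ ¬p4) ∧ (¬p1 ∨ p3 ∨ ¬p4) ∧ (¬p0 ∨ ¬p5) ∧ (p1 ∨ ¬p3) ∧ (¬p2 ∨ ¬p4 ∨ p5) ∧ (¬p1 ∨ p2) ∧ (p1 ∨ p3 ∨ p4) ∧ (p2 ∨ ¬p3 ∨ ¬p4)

Case p1 = True:
  (¬p1 ∨ p4) forces p4 = True.
  (¬p1 ∨ p3 ∨ ¬p4) forces p3 = True.
  (¬p2 ∨ ¬p3 ∨ ¬p4) forces p2 = False.
  Clause (¬p1 ∨ p2) is falsified — contradiction.
Case p1 = False:
  (p1 ∨ ¬p3) forces p3 = False.
  (p1 ∨ p3 ∨ p4) forces p4 = True.
  (¬p2 ∨ p3 ∨ ¬p4) forces p2 = False.
  Clause (p2 ∨ p3 ∨ ¬p4) is falsified — contradiction.
Both cases fail, so the formula is unsatisfiable.

UNSATISFIABLE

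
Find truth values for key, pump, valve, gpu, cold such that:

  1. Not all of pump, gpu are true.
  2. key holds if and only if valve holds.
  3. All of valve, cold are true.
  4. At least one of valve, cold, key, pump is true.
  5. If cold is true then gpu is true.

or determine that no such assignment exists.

key=T, pump=F, valve=T, gpu=T, cold=T

  (1) {pump, gpu}: 1/2 true — not all ✓
  (2) key=T, valve=T — same ✓
  (3) {valve, cold}: all 2 true ✓
  (4) {valve, cold, key, pump}: 3 true — at least one ✓
  (5) cold=T ⇒ gpu: T ✓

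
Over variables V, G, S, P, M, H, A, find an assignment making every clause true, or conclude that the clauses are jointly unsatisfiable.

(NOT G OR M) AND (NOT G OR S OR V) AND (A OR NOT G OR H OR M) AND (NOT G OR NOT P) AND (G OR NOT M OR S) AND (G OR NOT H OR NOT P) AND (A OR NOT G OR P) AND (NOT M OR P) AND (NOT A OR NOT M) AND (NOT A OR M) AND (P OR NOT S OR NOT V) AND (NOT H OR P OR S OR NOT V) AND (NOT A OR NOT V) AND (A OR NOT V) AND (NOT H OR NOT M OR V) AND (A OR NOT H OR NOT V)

Try V = True:
  (NOT A OR NOT V) forces A = False.
  clause (A OR NOT V) is falsified — backtrack.
So V = False.
Set G = False.
Set S = False.
  then (G OR NOT M OR S) forces M = False.
  then (NOT A OR M) forces A = False.
Set P = False.
Set H = False.
All clauses satisfied.

V: False; G: False; S: False; P: False; M: False; H: False; A: False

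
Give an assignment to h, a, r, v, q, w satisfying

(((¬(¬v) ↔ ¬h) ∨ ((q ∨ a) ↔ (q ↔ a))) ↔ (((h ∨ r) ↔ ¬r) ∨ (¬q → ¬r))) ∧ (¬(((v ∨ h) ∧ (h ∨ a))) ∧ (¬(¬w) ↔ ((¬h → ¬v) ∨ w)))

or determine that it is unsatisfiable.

h = False, a = True, r = True, v = False, q = False, w = True

  ((¬(¬v) ↔ ¬h) ∨ ((q ∨ a) ↔ (q ↔ a))) ↔ (((h ∨ r) ↔ ¬r) ∨ (¬q → ¬r)) = True
    (¬(¬v) ↔ ¬h) ∨ ((q ∨ a) ↔ (q ↔ a)) = False
      ¬(¬v) ↔ ¬h = False
        ¬(¬v) = False
          ¬v = True
        ¬h = True
      (q ∨ a) ↔ (q ↔ a) = False
        q ∨ a = True
        q ↔ a = False
    ((h ∨ r) ↔ ¬r) ∨ (¬q → ¬r) = False
      (h ∨ r) ↔ ¬r = False
        h ∨ r = True
        ¬r = False
      ¬q → ¬r = False
        ¬q = True
        ¬r = False
  ¬(((v ∨ h) ∧ (h ∨ a))) ∧ (¬(¬w) ↔ ((¬h → ¬v) ∨ w)) = True
    ¬(((v ∨ h) ∧ (h ∨ a))) = True
      (v ∨ h) ∧ (h ∨ a) = False
        v ∨ h = False
        h ∨ a = True
    ¬(¬w) ↔ ((¬h → ¬v) ∨ w) = True
      ¬(¬w) = True
        ¬w = False
      (¬h → ¬v) ∨ w = True
        ¬h → ¬v = True
          ¬h = True
          ¬v = True
Both conjuncts True, so the formula holds.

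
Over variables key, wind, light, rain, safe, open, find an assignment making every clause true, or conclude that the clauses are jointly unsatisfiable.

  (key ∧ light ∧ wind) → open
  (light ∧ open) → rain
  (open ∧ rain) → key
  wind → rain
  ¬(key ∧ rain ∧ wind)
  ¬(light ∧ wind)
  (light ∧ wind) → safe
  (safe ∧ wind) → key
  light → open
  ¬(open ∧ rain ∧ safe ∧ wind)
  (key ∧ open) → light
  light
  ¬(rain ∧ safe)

Unit clause (light) forces light = True.
In (¬light ∨ open) only open is left, so open = True.
In (¬light ∨ ¬open ∨ rain) only rain is left, so rain = True.
In (¬light ∨ ¬wind) only ¬wind is left, so wind = False.
In (key ∨ ¬open ∨ ¬rain) only key is left, so key = True.
In (¬rain ∨ ¬safe) only ¬safe is left, so safe = False.
All clauses satisfied.

key = True; wind = False; light = True; rain = True; safe = False; open = True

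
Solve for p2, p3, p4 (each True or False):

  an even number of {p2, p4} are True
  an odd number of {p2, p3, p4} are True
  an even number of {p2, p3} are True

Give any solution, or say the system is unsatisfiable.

p2: True, p3: True, p4: True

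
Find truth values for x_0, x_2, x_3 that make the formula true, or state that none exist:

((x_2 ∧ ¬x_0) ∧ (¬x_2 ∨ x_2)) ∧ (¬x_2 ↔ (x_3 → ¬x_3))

x_0 = False; x_2 = True; x_3 = True

  (x_2 ∧ ¬x_0) ∧ (¬x_2 ∨ x_2) = True
    x_2 ∧ ¬x_0 = True
      ¬x_0 = True
    ¬x_2 ∨ x_2 = True
      ¬x_2 = False
  ¬x_2 ↔ (x_3 → ¬x_3) = True
    ¬x_2 = False
    x_3 → ¬x_3 = False
      ¬x_3 = False
Both conjuncts True, so the formula holds.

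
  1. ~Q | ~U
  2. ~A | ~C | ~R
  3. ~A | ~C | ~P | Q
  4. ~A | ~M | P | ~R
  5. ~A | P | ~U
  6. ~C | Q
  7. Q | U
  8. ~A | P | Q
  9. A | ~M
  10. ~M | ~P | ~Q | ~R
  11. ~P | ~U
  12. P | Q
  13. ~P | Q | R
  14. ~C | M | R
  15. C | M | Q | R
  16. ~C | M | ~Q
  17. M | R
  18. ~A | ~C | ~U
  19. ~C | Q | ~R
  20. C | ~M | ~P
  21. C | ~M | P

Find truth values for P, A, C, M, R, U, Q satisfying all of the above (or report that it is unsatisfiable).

Set P = True.
  then (~P | ~U) forces U = False.
  then (Q | U) forces Q = True.
Set A = False.
  then (A | ~M) forces M = False.
  then (~C | M | ~Q) forces C = False.
  then (M | R) forces R = True.
All clauses satisfied.

P: True, A: False, C: False, M: False, R: True, U: False, Q: True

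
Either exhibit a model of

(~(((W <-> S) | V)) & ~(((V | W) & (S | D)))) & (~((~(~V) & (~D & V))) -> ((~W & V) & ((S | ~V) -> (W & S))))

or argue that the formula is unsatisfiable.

Case V = True: the conjunct ~(((W <-> S) | V)) becomes ~(((W <-> S) | True)) = False.
Case V = False: the conjunct ~((~(~V) & (~D & V))) -> ((~W & V) & ((S | ~V) -> (W & S))) becomes ~False -> (False & (W & S)) = False.
Both cases fail — unsatisfiable.

Unsatisfiable — no assignment works.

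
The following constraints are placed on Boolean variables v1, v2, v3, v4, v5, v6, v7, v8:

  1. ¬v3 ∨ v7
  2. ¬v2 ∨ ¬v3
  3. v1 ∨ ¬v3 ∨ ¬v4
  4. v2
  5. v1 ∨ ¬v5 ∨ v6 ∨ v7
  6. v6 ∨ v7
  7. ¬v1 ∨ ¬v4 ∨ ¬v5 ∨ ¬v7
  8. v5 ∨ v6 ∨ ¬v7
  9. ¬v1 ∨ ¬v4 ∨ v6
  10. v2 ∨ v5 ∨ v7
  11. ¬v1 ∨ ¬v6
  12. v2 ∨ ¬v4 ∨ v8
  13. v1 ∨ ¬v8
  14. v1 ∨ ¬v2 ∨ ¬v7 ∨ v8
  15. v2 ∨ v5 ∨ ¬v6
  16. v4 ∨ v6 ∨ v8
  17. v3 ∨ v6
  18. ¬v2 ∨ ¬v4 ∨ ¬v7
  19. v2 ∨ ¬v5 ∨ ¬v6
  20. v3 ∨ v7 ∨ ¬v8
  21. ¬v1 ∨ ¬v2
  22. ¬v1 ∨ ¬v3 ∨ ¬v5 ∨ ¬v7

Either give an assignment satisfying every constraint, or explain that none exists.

v1 = False, v2 = True, v3 = False, v4 = False, v5 = False, v6 = True, v7 = False, v8 = False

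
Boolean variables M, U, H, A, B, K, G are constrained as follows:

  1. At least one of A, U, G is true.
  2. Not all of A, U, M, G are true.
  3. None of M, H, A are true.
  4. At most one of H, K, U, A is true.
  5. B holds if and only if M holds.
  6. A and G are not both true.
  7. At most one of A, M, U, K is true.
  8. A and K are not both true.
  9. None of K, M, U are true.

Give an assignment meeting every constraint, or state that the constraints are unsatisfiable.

M=F; U=F; H=F; A=F; B=F; K=F; G=T

  (1) {A, U, G}: 1 true — at least one ✓
  (2) {A, U, M, G}: 1/4 true — not all ✓
  (3) {M, H, A}: 0 true — none ✓
  (4) {H, K, U, A}: 0 true — at most one ✓
  (5) B=F, M=F — same ✓
  (6) A=F, G=T — not both ✓
  (7) {A, M, U, K}: 0 true — at most one ✓
  (8) A=F, K=F — not both ✓
  (9) {K, M, U}: 0 true — none ✓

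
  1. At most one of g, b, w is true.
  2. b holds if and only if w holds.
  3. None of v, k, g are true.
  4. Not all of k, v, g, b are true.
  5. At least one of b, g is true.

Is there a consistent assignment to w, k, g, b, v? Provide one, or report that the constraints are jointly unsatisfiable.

Unsatisfiable — no assignment works.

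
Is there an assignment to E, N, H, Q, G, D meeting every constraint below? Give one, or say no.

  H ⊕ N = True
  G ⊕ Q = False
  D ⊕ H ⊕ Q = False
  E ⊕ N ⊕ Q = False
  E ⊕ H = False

E = False; N = True; H = False; Q = True; G = True; D = True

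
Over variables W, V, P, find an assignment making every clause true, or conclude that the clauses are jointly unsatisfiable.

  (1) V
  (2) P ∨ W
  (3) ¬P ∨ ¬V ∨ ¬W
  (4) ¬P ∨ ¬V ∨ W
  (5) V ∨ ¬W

W=T, V=T, P=F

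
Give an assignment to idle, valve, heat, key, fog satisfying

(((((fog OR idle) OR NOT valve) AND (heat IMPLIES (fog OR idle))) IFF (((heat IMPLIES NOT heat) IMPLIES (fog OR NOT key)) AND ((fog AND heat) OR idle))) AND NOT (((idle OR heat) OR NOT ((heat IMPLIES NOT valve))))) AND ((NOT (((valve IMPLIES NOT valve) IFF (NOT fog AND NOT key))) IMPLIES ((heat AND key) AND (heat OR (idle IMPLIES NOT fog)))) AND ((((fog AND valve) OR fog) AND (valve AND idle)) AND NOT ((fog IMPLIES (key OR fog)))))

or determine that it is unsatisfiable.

Unsatisfiable

The conjunct NOT ((fog IMPLIES (key OR fog))) is unsatisfiable on its own:
  key=F, fog=F: evaluates to False.
  key=F, fog=T: evaluates to False.
  key=T, fog=F: evaluates to False.
  key=T, fog=T: evaluates to False.
So the whole conjunction is unsatisfiable.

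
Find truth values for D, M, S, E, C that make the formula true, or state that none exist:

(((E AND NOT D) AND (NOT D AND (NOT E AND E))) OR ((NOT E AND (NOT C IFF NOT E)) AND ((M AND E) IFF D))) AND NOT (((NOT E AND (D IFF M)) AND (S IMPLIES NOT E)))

D=F, M=T, S=F, E=F, C=F

  ((E AND NOT D) AND (NOT D AND (NOT E AND E))) OR ((NOT E AND (NOT C IFF NOT E)) AND ((M AND E) IFF D)) = True
    (E AND NOT D) AND (NOT D AND (NOT E AND E)) = False
      E AND NOT D = False
        NOT D = True
      NOT D AND (NOT E AND E) = False
        NOT D = True
        NOT E AND E = False
          NOT E = True
    (NOT E AND (NOT C IFF NOT E)) AND ((M AND E) IFF D) = True
      NOT E AND (NOT C IFF NOT E) = True
        NOT E = True
        NOT C IFF NOT E = True
          NOT C = True
          NOT E = True
      (M AND E) IFF D = True
        M AND E = False
  NOT (((NOT E AND (D IFF M)) AND (S IMPLIES NOT E))) = True
    (NOT E AND (D IFF M)) AND (S IMPLIES NOT E) = False
      NOT E AND (D IFF M) = False
        NOT E = True
        D IFF M = False
      S IMPLIES NOT E = True
        NOT E = True
Both conjuncts True, so the formula holds.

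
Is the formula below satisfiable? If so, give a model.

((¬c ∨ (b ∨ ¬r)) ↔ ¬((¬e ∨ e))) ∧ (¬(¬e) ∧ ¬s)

c=T, e=T, r=T, s=F, b=F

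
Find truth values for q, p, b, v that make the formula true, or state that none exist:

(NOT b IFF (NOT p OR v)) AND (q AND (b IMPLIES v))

q: True, p: False, b: False, v: True

  NOT b IFF (NOT p OR v) = True
    NOT b = True
    NOT p OR v = True
      NOT p = True
  q AND (b IMPLIES v) = True
    b IMPLIES v = True
Both conjuncts True, so the formula holds.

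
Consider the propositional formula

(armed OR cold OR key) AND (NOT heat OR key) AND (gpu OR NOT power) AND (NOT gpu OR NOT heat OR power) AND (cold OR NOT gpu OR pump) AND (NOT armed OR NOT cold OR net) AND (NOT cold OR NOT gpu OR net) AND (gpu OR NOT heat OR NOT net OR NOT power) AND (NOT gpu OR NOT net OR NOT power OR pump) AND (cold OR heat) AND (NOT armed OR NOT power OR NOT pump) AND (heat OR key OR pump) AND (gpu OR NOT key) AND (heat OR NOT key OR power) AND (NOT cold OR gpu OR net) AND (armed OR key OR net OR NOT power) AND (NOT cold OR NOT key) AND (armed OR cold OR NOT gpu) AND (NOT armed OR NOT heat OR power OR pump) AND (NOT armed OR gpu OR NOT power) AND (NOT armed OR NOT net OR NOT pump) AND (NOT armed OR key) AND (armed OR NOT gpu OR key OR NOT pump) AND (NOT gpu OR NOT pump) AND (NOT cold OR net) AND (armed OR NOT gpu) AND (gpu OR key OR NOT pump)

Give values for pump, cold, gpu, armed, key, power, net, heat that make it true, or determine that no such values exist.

Case key = True:
  (gpu OR NOT key) forces gpu = True.
  (NOT cold OR NOT key) forces cold = False.
  (cold OR NOT gpu OR pump) forces pump = True.
  Clause (NOT gpu OR NOT pump) is falsified — contradiction.
Case key = False:
  (NOT heat OR key) forces heat = False.
  (cold OR heat) forces cold = True.
  (heat OR key OR pump) forces pump = True.
  (NOT armed OR key) forces armed = False.
  (armed OR NOT gpu OR key OR NOT pump) forces gpu = False.
  Clause (gpu OR key OR NOT pump) is falsified — contradiction.
Both cases fail, so the formula is unsatisfiable.

Unsatisfiable — no assignment works.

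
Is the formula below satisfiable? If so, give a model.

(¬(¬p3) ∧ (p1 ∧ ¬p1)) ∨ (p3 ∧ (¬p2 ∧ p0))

p0 = True, p1 = False, p2 = False, p3 = True

  (¬(¬p3) ∧ (p1 ∧ ¬p1)) ∨ (p3 ∧ (¬p2 ∧ p0)) = True
    ¬(¬p3) ∧ (p1 ∧ ¬p1) = False
      ¬(¬p3) = True
        ¬p3 = False
      p1 ∧ ¬p1 = False
        ¬p1 = True
    p3 ∧ (¬p2 ∧ p0) = True
      ¬p2 ∧ p0 = True
        ¬p2 = True
The formula evaluates to True.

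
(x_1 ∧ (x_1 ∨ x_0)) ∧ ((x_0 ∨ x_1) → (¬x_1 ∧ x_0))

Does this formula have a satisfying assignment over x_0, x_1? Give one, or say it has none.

Unsatisfiable — no assignment works.

Case x_1 = True: the conjunct (x_0 ∨ x_1) → (¬x_1 ∧ x_0) becomes (x_0 ∨ True) → (False ∧ x_0) = False.
Case x_1 = False: the conjunct x_1 is False.
Both cases fail — unsatisfiable.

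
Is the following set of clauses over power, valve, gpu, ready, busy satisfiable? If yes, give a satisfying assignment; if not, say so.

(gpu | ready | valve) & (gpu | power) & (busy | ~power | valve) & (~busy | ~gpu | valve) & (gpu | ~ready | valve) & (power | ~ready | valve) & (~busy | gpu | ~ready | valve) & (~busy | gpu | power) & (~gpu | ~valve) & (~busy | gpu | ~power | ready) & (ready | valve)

power = True; valve = True; gpu = False; ready = True; busy = True

Try power = False:
  (gpu | power) forces gpu = True.
  (~gpu | ~valve) forces valve = False.
  (~busy | ~gpu | valve) forces busy = False.
  (power | ~ready | valve) forces ready = False.
  clause (ready | valve) is falsified — backtrack.
So power = True.
Try valve = False:
  (busy | ~power | valve) forces busy = True.
  (~busy | ~gpu | valve) forces gpu = False.
  (gpu | ready | valve) forces ready = True.
  clause (gpu | ~ready | valve) is falsified — backtrack.
So valve = True.
  then (~gpu | ~valve) forces gpu = False.
Set ready = True.
Set busy = True.
All clauses satisfied.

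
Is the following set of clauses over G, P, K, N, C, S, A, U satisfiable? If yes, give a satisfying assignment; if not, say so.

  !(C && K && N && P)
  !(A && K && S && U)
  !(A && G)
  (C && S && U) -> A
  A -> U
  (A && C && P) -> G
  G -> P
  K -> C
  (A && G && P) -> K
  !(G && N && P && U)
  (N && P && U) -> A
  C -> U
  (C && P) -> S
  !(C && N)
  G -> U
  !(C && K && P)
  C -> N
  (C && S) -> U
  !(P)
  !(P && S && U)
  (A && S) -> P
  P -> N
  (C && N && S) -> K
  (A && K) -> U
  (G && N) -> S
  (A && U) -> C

G = False; P = False; K = False; N = True; C = False; S = True; A = False; U = True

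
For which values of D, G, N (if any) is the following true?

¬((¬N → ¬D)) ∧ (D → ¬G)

D = True, G = False, N = False

  ¬((¬N → ¬D)) = True
    ¬N → ¬D = False
      ¬N = True
      ¬D = False
  D → ¬G = True
    ¬G = True
Both conjuncts True, so the formula holds.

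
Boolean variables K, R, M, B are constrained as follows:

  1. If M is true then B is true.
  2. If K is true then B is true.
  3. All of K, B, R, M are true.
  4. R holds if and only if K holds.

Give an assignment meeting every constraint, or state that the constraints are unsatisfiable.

K = True, R = True, M = True, B = True

  (1) M=T ⇒ B: T ✓
  (2) K=T ⇒ B: T ✓
  (3) {K, B, R, M}: all 4 true ✓
  (4) R=T, K=T — same ✓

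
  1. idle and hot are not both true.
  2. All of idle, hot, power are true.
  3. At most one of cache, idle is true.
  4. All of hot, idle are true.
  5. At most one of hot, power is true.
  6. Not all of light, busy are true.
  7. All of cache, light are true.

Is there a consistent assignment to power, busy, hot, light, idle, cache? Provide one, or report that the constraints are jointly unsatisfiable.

UNSATISFIABLE

Case cache = True:
  (2) forces idle = True.
  Constraint (3) is violated (cache=T, idle=T) — contradiction.
Case cache = False:
  Constraint (7) is violated (cache=F) — contradiction.
Both cases fail — unsatisfiable.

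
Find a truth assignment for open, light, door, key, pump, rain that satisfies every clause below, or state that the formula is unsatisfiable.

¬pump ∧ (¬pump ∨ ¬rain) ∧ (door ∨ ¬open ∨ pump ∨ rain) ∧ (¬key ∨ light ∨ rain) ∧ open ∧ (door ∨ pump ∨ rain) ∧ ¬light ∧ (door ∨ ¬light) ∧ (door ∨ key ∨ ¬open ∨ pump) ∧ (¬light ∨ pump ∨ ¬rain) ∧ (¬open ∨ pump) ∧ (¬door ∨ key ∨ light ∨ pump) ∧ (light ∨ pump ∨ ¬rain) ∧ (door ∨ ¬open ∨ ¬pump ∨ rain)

Case open = True:
  (¬pump) forces pump = False.
  Clause (¬open ∨ pump) is falsified — contradiction.
Case open = False:
  Clause (open) is falsified — contradiction.
Both cases fail, so the formula is unsatisfiable.

No satisfying assignment exists.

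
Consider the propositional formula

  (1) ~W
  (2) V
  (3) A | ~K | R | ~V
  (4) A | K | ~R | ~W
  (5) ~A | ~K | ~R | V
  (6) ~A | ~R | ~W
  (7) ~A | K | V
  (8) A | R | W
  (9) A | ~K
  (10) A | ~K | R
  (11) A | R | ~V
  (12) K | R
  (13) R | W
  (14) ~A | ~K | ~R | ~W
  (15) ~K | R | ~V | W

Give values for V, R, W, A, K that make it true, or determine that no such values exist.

V = True, R = True, W = False, A = False, K = False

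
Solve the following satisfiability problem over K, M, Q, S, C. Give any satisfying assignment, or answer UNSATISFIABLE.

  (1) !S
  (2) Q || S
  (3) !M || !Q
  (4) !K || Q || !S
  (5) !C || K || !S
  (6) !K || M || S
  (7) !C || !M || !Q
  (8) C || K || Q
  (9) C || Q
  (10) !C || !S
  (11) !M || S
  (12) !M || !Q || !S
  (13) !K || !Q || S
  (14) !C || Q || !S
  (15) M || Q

Unit clause (!S) forces S = False.
In (Q || S) only Q is left, so Q = True.
In (!M || !Q) only !M is left, so M = False.
In (!K || M || S) only !K is left, so K = False.
Set C = True.
All clauses satisfied.

K = False, M = False, Q = True, S = False, C = True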